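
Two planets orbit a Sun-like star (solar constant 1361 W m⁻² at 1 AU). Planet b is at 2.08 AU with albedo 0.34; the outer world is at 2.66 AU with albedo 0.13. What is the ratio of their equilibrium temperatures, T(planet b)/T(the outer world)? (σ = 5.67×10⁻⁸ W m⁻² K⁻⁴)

T_eq = [S₀(1−A)/(4σd²)]^(1/4), so T ∝ (1−A)^(1/4) / √d.
T₁ = [1361×0.66/(4×5.67×10⁻⁸×2.08²)]^(1/4) = 173.94 K.
T₂ = [1361×0.87/(4×5.67×10⁻⁸×2.66²)]^(1/4) = 164.81 K.

T₁/T₂ ≈ 1.055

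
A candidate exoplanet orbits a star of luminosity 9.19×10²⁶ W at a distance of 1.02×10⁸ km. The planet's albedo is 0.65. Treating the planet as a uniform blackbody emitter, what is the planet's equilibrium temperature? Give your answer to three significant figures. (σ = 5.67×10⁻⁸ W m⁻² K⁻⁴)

d = 1.02×10⁸ km = 1.02×10¹¹ m.
Flux: S = L/(4πd²) = 9.19×10²⁶/(4π×(1.02×10¹¹)²) = 7030 W m⁻².
Energy balance: absorbed = emitted ⇒ πR²·S(1−A) = 4πR²·σT_eq⁴, so T_eq⁴ = S(1−A)/(4σ).
T_eq = [7030 × 0.35 / (4 × 5.67×10⁻⁸)]^(1/4) = (1.08×10¹⁰)^(1/4) = 323 K.

T_eq ≈ 323 K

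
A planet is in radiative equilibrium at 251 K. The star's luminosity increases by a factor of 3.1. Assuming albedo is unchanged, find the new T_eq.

T_eq ∝ L^(1/4) · d^(−1/2).
T′ = 251 × 3.1^(1/4) = 333 K.

T_eq ≈ 333 K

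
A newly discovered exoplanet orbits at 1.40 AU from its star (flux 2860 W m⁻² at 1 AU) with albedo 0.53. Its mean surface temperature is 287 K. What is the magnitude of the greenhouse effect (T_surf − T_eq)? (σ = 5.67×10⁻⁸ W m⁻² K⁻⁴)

S = 2860/1.40² = 1459 W m⁻².
T_eq = [S(1−A)/(4σ)]^(1/4) = [1459×0.47/(4×5.67×10⁻⁸)]^(1/4) = 234.5 K.
ΔT = T_surf − T_eq = 287 − 234.5.

ΔT ≈ 52.5 K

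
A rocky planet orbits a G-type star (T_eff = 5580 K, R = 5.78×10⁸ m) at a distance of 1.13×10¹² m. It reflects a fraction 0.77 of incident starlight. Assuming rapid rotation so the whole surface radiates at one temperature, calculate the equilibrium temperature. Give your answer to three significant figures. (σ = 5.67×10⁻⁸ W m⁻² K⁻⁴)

T_eq ≈ 61.8 K

L = 4πR_⋆²σT_⋆⁴ = 4π(5.78×10⁸)² × 5.67×10⁻⁸ × (5580)⁴ = 2.31×10²⁶ W.
S = L/(4πd²) = 14.4 W m⁻².
Energy balance: absorbed = emitted ⇒ πR²·S(1−A) = 4πR²·σT_eq⁴, so T_eq⁴ = S(1−A)/(4σ).
T_eq = [14.4 × 0.23 / (4 × 5.67×10⁻⁸)]^(1/4) = (1.46×10⁷)^(1/4) = 61.8 K.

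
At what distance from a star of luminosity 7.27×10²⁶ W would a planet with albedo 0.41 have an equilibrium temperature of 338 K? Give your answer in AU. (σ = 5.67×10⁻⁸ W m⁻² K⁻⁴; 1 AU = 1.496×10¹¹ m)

From T_eq⁴ = L(1−A)/(16πσd²): d = √[L(1−A)/(16πσT_eq⁴)].
d = √[7.27×10²⁶ × 0.59 / (16π × 5.67×10⁻⁸ × (338)⁴)] = 1.07×10¹¹ m = 0.718 AU.

d ≈ 0.718 AU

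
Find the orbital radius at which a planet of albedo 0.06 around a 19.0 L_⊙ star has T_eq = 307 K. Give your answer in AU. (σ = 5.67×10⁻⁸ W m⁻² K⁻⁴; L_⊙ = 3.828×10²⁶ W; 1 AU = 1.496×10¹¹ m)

d ≈ 3.47 AU

L = 19.0 × 3.828×10²⁶ = 7.27×10²⁷ W.
From T_eq⁴ = L(1−A)/(16πσd²): d = √[L(1−A)/(16πσT_eq⁴)].
d = √[7.27×10²⁷ × 0.94 / (16π × 5.67×10⁻⁸ × (307)⁴)] = 5.20×10¹¹ m = 3.47 AU.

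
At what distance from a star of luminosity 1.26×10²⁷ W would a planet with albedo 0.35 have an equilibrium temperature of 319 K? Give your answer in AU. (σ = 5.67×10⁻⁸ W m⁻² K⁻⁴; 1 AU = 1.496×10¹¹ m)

d ≈ 1.11 AU

From T_eq⁴ = L(1−A)/(16πσd²): d = √[L(1−A)/(16πσT_eq⁴)].
d = √[1.26×10²⁷ × 0.65 / (16π × 5.67×10⁻⁸ × (319)⁴)] = 1.67×10¹¹ m = 1.11 AU.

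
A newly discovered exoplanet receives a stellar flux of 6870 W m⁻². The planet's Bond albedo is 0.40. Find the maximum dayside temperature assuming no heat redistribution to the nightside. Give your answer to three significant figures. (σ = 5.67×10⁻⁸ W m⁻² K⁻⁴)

With no redistribution each surface element balances locally: S(1−A) = σT⁴.
T = [6870 × 0.60 / 5.67×10⁻⁸]^(1/4) = (7.27×10¹⁰)^(1/4) = 519 K.

T_ss ≈ 519 K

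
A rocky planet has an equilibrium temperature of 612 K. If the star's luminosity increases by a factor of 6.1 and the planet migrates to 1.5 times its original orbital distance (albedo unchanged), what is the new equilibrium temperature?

T_eq ∝ L^(1/4) · d^(−1/2).
T′ = 612 × 6.1^(1/4) / 1.5^(1/2) = 785 K.

T_eq ≈ 785 K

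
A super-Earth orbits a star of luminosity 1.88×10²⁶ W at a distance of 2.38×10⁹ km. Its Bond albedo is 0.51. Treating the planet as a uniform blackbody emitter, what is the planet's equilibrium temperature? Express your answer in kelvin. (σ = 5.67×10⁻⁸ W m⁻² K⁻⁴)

d = 2.38×10⁹ km = 2.38×10¹² m.
Flux: S = L/(4πd²) = 1.88×10²⁶/(4π×(2.38×10¹²)²) = 2.64 W m⁻².
Energy balance: absorbed = emitted ⇒ πR²·S(1−A) = 4πR²·σT_eq⁴, so T_eq⁴ = S(1−A)/(4σ).
T_eq = [2.64 × 0.49 / (4 × 5.67×10⁻⁸)]^(1/4) = (5.71×10⁶)^(1/4) = 48.9 K.

T_eq ≈ 48.9 K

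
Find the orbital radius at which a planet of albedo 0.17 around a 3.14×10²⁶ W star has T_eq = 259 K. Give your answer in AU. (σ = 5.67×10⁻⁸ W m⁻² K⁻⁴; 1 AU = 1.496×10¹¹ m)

d ≈ 0.953 AU

From T_eq⁴ = L(1−A)/(16πσd²): d = √[L(1−A)/(16πσT_eq⁴)].
d = √[3.14×10²⁶ × 0.83 / (16π × 5.67×10⁻⁸ × (259)⁴)] = 1.43×10¹¹ m = 0.953 AU.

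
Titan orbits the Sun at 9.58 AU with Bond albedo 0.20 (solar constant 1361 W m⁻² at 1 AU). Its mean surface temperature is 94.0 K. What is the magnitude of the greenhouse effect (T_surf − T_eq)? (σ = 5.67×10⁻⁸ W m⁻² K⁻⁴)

S = 1361/9.58² = 14.83 W m⁻².
T_eq = [S(1−A)/(4σ)]^(1/4) = [14.83×0.80/(4×5.67×10⁻⁸)]^(1/4) = 85.0 K.
ΔT = T_surf − T_eq = 94 − 85.0.

ΔT ≈ 9.0 K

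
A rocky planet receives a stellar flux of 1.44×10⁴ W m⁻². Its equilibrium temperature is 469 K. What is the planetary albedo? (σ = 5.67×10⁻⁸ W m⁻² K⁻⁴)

A ≈ 0.24

From T_eq⁴ = S(1−A)/(4σ): 1−A = 4σT_eq⁴/S.
1−A = 4 × 5.67×10⁻⁸ × (469)⁴ / 1.44×10⁴ = 0.762.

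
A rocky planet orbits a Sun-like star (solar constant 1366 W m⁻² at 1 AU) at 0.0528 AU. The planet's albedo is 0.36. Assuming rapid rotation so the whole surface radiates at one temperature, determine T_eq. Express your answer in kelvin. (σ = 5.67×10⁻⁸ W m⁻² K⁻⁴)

Flux at 0.0528 AU: S = 1366/0.0528² = 4.90×10⁵ W m⁻².
Energy balance: absorbed = emitted ⇒ πR²·S(1−A) = 4πR²·σT_eq⁴, so T_eq⁴ = S(1−A)/(4σ).
T_eq = [4.90×10⁵ × 0.64 / (4 × 5.67×10⁻⁸)]^(1/4) = (1.38×10¹²)^(1/4) = 1080 K.

T_eq ≈ 1080 K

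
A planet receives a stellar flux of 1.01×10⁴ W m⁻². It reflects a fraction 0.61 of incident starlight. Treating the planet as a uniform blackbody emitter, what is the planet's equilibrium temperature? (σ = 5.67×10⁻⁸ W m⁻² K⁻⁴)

T_eq ≈ 363 K

Energy balance: absorbed = emitted ⇒ πR²·S(1−A) = 4πR²·σT_eq⁴, so T_eq⁴ = S(1−A)/(4σ).
T_eq = [1.01×10⁴ × 0.39 / (4 × 5.67×10⁻⁸)]^(1/4) = (1.74×10¹⁰)^(1/4) = 363 K.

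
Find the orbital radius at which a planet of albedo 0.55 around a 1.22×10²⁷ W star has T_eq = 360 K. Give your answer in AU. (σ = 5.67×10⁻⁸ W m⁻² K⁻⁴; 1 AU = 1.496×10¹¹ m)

d ≈ 0.716 AU

From T_eq⁴ = L(1−A)/(16πσd²): d = √[L(1−A)/(16πσT_eq⁴)].
d = √[1.22×10²⁷ × 0.45 / (16π × 5.67×10⁻⁸ × (360)⁴)] = 1.07×10¹¹ m = 0.716 AU.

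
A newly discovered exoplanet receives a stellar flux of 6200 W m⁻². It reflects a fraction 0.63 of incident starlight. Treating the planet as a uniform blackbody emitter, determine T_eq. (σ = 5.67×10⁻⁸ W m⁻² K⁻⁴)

T_eq ≈ 317 K

Energy balance: absorbed = emitted ⇒ πR²·S(1−A) = 4πR²·σT_eq⁴, so T_eq⁴ = S(1−A)/(4σ).
T_eq = [6200 × 0.37 / (4 × 5.67×10⁻⁸)]^(1/4) = (1.01×10¹⁰)^(1/4) = 317 K.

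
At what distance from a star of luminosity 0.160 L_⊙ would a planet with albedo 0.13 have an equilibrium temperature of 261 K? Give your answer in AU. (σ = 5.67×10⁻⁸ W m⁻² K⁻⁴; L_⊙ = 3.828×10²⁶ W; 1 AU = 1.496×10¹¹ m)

d ≈ 0.424 AU

L = 0.160 × 3.828×10²⁶ = 6.12×10²⁵ W.
From T_eq⁴ = L(1−A)/(16πσd²): d = √[L(1−A)/(16πσT_eq⁴)].
d = √[6.12×10²⁵ × 0.87 / (16π × 5.67×10⁻⁸ × (261)⁴)] = 6.35×10¹⁰ m = 0.424 AU.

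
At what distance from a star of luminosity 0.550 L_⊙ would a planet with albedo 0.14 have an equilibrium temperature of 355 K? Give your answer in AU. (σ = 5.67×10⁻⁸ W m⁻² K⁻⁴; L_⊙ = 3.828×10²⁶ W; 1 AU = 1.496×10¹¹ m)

d ≈ 0.423 AU

L = 0.550 × 3.828×10²⁶ = 2.11×10²⁶ W.
From T_eq⁴ = L(1−A)/(16πσd²): d = √[L(1−A)/(16πσT_eq⁴)].
d = √[2.11×10²⁶ × 0.86 / (16π × 5.67×10⁻⁸ × (355)⁴)] = 6.32×10¹⁰ m = 0.423 AU.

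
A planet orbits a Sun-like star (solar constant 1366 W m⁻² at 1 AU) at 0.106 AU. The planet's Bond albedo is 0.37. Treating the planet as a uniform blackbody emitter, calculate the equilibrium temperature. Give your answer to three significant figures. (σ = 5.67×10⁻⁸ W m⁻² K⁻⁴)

Flux at 0.106 AU: S = 1366/0.106² = 1.22×10⁵ W m⁻².
Energy balance: absorbed = emitted ⇒ πR²·S(1−A) = 4πR²·σT_eq⁴, so T_eq⁴ = S(1−A)/(4σ).
T_eq = [1.22×10⁵ × 0.63 / (4 × 5.67×10⁻⁸)]^(1/4) = (3.38×10¹¹)^(1/4) = 762 K.

T_eq ≈ 762 K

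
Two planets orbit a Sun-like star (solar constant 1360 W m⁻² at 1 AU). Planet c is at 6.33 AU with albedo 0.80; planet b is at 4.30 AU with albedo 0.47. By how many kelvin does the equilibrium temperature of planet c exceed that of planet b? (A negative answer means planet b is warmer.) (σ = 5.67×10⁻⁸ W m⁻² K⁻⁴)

T_eq = [S₀(1−A)/(4σd²)]^(1/4), so T ∝ (1−A)^(1/4) / √d.
T₁ = [1360×0.20/(4×5.67×10⁻⁸×6.33²)]^(1/4) = 73.97 K.
T₂ = [1360×0.53/(4×5.67×10⁻⁸×4.30²)]^(1/4) = 114.50 K.

ΔT ≈ -40.5 K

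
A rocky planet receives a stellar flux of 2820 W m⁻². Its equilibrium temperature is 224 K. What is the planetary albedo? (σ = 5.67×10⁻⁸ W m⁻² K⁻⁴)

From T_eq⁴ = S(1−A)/(4σ): 1−A = 4σT_eq⁴/S.
1−A = 4 × 5.67×10⁻⁸ × (224)⁴ / 2820 = 0.202.

A ≈ 0.80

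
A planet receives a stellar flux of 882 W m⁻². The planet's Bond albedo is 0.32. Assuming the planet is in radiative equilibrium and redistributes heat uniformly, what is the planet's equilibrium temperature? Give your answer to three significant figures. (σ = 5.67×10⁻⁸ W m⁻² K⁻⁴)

Energy balance: absorbed = emitted ⇒ πR²·S(1−A) = 4πR²·σT_eq⁴, so T_eq⁴ = S(1−A)/(4σ).
T_eq = [882 × 0.68 / (4 × 5.67×10⁻⁸)]^(1/4) = (2.64×10⁹)^(1/4) = 227 K.

T_eq ≈ 227 K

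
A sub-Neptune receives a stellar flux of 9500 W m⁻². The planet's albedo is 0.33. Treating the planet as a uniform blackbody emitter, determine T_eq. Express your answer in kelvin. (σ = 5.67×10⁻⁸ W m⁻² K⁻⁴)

Energy balance: absorbed = emitted ⇒ πR²·S(1−A) = 4πR²·σT_eq⁴, so T_eq⁴ = S(1−A)/(4σ).
T_eq = [9500 × 0.67 / (4 × 5.67×10⁻⁸)]^(1/4) = (2.81×10¹⁰)^(1/4) = 409 K.

T_eq ≈ 409 K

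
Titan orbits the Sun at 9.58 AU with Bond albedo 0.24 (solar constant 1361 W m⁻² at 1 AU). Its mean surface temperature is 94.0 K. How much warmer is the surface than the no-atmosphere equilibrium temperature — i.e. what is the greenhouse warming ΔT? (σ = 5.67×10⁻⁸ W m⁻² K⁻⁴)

ΔT ≈ 10.0 K

S = 1361/9.58² = 14.83 W m⁻².
T_eq = [S(1−A)/(4σ)]^(1/4) = [14.83×0.76/(4×5.67×10⁻⁸)]^(1/4) = 84.0 K.
ΔT = T_surf − T_eq = 94 − 84.0.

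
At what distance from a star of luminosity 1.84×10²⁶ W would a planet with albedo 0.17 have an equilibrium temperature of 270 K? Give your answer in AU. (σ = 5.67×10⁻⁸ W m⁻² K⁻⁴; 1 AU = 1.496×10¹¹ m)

d ≈ 0.671 AU

From T_eq⁴ = L(1−A)/(16πσd²): d = √[L(1−A)/(16πσT_eq⁴)].
d = √[1.84×10²⁶ × 0.83 / (16π × 5.67×10⁻⁸ × (270)⁴)] = 1.00×10¹¹ m = 0.671 AU.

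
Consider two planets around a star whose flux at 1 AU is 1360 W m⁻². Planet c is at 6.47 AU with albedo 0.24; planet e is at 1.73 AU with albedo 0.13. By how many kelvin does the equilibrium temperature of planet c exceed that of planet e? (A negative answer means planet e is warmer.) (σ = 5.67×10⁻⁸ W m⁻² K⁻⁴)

T_eq = [S₀(1−A)/(4σd²)]^(1/4), so T ∝ (1−A)^(1/4) / √d.
T₁ = [1360×0.76/(4×5.67×10⁻⁸×6.47²)]^(1/4) = 102.15 K.
T₂ = [1360×0.87/(4×5.67×10⁻⁸×1.73²)]^(1/4) = 204.33 K.

ΔT ≈ -102.2 K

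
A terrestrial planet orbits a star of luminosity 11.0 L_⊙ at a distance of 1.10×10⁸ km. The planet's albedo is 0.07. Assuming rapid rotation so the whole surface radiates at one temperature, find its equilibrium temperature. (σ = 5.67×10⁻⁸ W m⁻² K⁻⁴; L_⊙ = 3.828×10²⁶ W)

d = 1.10×10⁸ km = 1.10×10¹¹ m.
L = 11.0 × 3.828×10²⁶ = 4.21×10²⁷ W.
Flux: S = L/(4πd²) = 4.21×10²⁷/(4π×(1.10×10¹¹)²) = 2.77×10⁴ W m⁻².
Energy balance: absorbed = emitted ⇒ πR²·S(1−A) = 4πR²·σT_eq⁴, so T_eq⁴ = S(1−A)/(4σ).
T_eq = [2.77×10⁴ × 0.93 / (4 × 5.67×10⁻⁸)]^(1/4) = (1.14×10¹¹)^(1/4) = 581 K.

T_eq ≈ 581 K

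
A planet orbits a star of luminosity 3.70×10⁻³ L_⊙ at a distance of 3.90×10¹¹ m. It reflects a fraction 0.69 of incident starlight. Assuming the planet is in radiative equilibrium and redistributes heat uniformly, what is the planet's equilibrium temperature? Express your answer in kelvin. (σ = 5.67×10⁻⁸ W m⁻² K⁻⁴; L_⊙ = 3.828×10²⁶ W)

T_eq ≈ 31.7 K

L = 3.70×10⁻³ × 3.828×10²⁶ = 1.42×10²⁴ W.
Flux: S = L/(4πd²) = 1.42×10²⁴/(4π×(3.90×10¹¹)²) = 0.741 W m⁻².
Energy balance: absorbed = emitted ⇒ πR²·S(1−A) = 4πR²·σT_eq⁴, so T_eq⁴ = S(1−A)/(4σ).
T_eq = [0.741 × 0.31 / (4 × 5.67×10⁻⁸)]^(1/4) = (1.01×10⁶)^(1/4) = 31.7 K.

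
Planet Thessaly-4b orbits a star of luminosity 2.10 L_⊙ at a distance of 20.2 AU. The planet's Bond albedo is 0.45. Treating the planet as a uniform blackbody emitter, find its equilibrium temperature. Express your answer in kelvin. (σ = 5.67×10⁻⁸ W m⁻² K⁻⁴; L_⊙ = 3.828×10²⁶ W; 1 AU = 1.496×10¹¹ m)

d = 20.2 AU = 3.02×10¹² m.
L = 2.10 × 3.828×10²⁶ = 8.04×10²⁶ W.
Flux: S = L/(4πd²) = 8.04×10²⁶/(4π×(3.02×10¹²)²) = 7.01 W m⁻².
Energy balance: absorbed = emitted ⇒ πR²·S(1−A) = 4πR²·σT_eq⁴, so T_eq⁴ = S(1−A)/(4σ).
T_eq = [7.01 × 0.55 / (4 × 5.67×10⁻⁸)]^(1/4) = (1.70×10⁷)^(1/4) = 64.2 K.

T_eq ≈ 64.2 K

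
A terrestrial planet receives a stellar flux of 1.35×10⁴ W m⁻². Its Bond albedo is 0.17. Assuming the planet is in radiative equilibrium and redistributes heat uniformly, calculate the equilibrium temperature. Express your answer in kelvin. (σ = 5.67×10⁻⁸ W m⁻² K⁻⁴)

T_eq ≈ 471 K

Energy balance: absorbed = emitted ⇒ πR²·S(1−A) = 4πR²·σT_eq⁴, so T_eq⁴ = S(1−A)/(4σ).
T_eq = [1.35×10⁴ × 0.83 / (4 × 5.67×10⁻⁸)]^(1/4) = (4.94×10¹⁰)^(1/4) = 471 K.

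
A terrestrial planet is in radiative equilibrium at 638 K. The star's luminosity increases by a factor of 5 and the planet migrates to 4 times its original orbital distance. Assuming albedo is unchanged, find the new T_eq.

T_eq ∝ L^(1/4) · d^(−1/2).
T′ = 638 × 5^(1/4) / 4^(1/2) = 477 K.

T_eq ≈ 477 K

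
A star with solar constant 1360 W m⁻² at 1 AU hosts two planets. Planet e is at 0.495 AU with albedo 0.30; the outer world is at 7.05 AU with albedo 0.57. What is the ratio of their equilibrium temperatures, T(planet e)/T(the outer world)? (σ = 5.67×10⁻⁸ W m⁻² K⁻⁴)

T₁/T₂ ≈ 4.263

T_eq = [S₀(1−A)/(4σd²)]^(1/4), so T ∝ (1−A)^(1/4) / √d.
T₁ = [1360×0.70/(4×5.67×10⁻⁸×0.495²)]^(1/4) = 361.78 K.
T₂ = [1360×0.43/(4×5.67×10⁻⁸×7.05²)]^(1/4) = 84.87 K.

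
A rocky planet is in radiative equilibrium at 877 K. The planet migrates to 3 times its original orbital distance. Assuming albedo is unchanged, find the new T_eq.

T_eq ≈ 506 K

T_eq ∝ L^(1/4) · d^(−1/2).
T′ = 877 / 3^(1/2) = 506 K.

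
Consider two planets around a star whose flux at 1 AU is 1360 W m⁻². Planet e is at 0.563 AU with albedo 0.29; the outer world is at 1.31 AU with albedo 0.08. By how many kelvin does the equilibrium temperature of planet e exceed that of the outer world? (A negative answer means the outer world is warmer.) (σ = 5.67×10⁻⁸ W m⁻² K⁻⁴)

ΔT ≈ 102.3 K

T_eq = [S₀(1−A)/(4σd²)]^(1/4), so T ∝ (1−A)^(1/4) / √d.
T₁ = [1360×0.71/(4×5.67×10⁻⁸×0.563²)]^(1/4) = 340.44 K.
T₂ = [1360×0.92/(4×5.67×10⁻⁸×1.31²)]^(1/4) = 238.11 K.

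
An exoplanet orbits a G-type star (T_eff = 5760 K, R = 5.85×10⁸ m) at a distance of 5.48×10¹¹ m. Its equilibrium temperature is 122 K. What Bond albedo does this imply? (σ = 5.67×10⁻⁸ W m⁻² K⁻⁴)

A ≈ 0.29

L = 4πR_⋆²σT_⋆⁴ = 4π(5.85×10⁸)² × 5.67×10⁻⁸ × (5760)⁴ = 2.68×10²⁶ W.
S = L/(4πd²) = 71.1 W m⁻².
From T_eq⁴ = S(1−A)/(4σ): 1−A = 4σT_eq⁴/S.
1−A = 4 × 5.67×10⁻⁸ × (122)⁴ / 71.1 = 0.706.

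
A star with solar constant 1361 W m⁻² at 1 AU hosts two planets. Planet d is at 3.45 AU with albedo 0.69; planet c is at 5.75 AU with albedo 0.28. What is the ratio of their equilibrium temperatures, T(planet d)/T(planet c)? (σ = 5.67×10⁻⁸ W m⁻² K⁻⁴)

T₁/T₂ ≈ 1.046

T_eq = [S₀(1−A)/(4σd²)]^(1/4), so T ∝ (1−A)^(1/4) / √d.
T₁ = [1361×0.31/(4×5.67×10⁻⁸×3.45²)]^(1/4) = 111.81 K.
T₂ = [1361×0.72/(4×5.67×10⁻⁸×5.75²)]^(1/4) = 106.92 K.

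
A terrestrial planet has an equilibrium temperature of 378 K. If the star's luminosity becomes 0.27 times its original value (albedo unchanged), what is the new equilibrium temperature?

T_eq ∝ L^(1/4) · d^(−1/2).
T′ = 378 × 0.27^(1/4) = 272 K.

T_eq ≈ 272 K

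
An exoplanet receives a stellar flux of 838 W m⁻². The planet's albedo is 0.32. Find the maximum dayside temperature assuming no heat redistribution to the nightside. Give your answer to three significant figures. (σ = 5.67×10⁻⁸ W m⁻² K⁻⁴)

T_ss ≈ 317 K

With no redistribution each surface element balances locally: S(1−A) = σT⁴.
T = [838 × 0.68 / 5.67×10⁻⁸]^(1/4) = (1.01×10¹⁰)^(1/4) = 317 K.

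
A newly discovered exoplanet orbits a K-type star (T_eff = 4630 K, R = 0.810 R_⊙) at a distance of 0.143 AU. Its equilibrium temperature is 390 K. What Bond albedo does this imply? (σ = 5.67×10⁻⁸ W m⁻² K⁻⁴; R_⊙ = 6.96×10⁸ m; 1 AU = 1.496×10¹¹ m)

A ≈ 0.71

R_⋆ = 0.810 × 6.96×10⁸ = 5.64×10⁸ m.
d = 0.143 AU = 2.14×10¹⁰ m.
L = 4πR_⋆²σT_⋆⁴ = 4π(5.64×10⁸)² × 5.67×10⁻⁸ × (4630)⁴ = 1.04×10²⁶ W.
S = L/(4πd²) = 1.81×10⁴ W m⁻².
From T_eq⁴ = S(1−A)/(4σ): 1−A = 4σT_eq⁴/S.
1−A = 4 × 5.67×10⁻⁸ × (390)⁴ / 1.81×10⁴ = 0.290.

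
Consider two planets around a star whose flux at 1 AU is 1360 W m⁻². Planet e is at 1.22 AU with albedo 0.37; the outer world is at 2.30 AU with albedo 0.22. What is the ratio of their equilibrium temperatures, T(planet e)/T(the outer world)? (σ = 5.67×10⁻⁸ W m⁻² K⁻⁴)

T_eq = [S₀(1−A)/(4σd²)]^(1/4), so T ∝ (1−A)^(1/4) / √d.
T₁ = [1360×0.63/(4×5.67×10⁻⁸×1.22²)]^(1/4) = 224.45 K.
T₂ = [1360×0.78/(4×5.67×10⁻⁸×2.30²)]^(1/4) = 172.44 K.

T₁/T₂ ≈ 1.302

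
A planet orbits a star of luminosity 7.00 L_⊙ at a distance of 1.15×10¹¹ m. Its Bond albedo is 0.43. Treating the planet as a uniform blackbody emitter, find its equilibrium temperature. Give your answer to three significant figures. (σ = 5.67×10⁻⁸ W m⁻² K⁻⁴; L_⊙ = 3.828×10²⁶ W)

T_eq ≈ 449 K

L = 7.00 × 3.828×10²⁶ = 2.68×10²⁷ W.
Flux: S = L/(4πd²) = 2.68×10²⁷/(4π×(1.15×10¹¹)²) = 1.61×10⁴ W m⁻².
Energy balance: absorbed = emitted ⇒ πR²·S(1−A) = 4πR²·σT_eq⁴, so T_eq⁴ = S(1−A)/(4σ).
T_eq = [1.61×10⁴ × 0.57 / (4 × 5.67×10⁻⁸)]^(1/4) = (4.05×10¹⁰)^(1/4) = 449 K.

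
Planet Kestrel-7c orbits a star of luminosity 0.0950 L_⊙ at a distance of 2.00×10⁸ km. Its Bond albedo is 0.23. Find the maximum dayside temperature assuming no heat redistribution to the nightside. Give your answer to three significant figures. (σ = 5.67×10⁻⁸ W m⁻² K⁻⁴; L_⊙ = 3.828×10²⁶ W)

T_ss ≈ 177 K

d = 2.00×10⁸ km = 2.00×10¹¹ m.
L = 0.0950 × 3.828×10²⁶ = 3.64×10²⁵ W.
Flux: S = L/(4πd²) = 3.64×10²⁵/(4π×(2.00×10¹¹)²) = 72.3 W m⁻².
With no redistribution each surface element balances locally: S(1−A) = σT⁴.
T = [72.3 × 0.77 / 5.67×10⁻⁸]^(1/4) = (9.83×10⁸)^(1/4) = 177 K.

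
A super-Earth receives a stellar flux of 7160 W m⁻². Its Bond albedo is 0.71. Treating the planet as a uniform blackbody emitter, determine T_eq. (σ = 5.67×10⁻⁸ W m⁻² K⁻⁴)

T_eq ≈ 309 K

Energy balance: absorbed = emitted ⇒ πR²·S(1−A) = 4πR²·σT_eq⁴, so T_eq⁴ = S(1−A)/(4σ).
T_eq = [7160 × 0.29 / (4 × 5.67×10⁻⁸)]^(1/4) = (9.16×10⁹)^(1/4) = 309 K.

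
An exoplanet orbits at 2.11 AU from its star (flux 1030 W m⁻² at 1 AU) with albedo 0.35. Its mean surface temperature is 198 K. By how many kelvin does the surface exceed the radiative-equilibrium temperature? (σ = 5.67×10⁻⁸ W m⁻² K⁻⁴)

S = 1030/2.11² = 231.4 W m⁻².
T_eq = [S(1−A)/(4σ)]^(1/4) = [231.4×0.65/(4×5.67×10⁻⁸)]^(1/4) = 160.5 K.
ΔT = T_surf − T_eq = 198 − 160.5.

ΔT ≈ 37.5 K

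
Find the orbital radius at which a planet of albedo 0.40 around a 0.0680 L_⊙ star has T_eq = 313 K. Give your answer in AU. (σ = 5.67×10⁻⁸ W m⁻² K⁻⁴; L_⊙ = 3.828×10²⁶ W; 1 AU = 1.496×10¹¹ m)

L = 0.0680 × 3.828×10²⁶ = 2.60×10²⁵ W.
From T_eq⁴ = L(1−A)/(16πσd²): d = √[L(1−A)/(16πσT_eq⁴)].
d = √[2.60×10²⁵ × 0.60 / (16π × 5.67×10⁻⁸ × (313)⁴)] = 2.39×10¹⁰ m = 0.160 AU.

d ≈ 0.160 AU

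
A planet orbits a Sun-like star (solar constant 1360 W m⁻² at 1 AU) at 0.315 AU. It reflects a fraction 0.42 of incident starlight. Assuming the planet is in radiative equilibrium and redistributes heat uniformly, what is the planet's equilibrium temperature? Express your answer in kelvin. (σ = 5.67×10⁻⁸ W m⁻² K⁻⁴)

T_eq ≈ 433 K

Flux at 0.315 AU: S = 1360/0.315² = 1.37×10⁴ W m⁻².
Energy balance: absorbed = emitted ⇒ πR²·S(1−A) = 4πR²·σT_eq⁴, so T_eq⁴ = S(1−A)/(4σ).
T_eq = [1.37×10⁴ × 0.58 / (4 × 5.67×10⁻⁸)]^(1/4) = (3.51×10¹⁰)^(1/4) = 433 K.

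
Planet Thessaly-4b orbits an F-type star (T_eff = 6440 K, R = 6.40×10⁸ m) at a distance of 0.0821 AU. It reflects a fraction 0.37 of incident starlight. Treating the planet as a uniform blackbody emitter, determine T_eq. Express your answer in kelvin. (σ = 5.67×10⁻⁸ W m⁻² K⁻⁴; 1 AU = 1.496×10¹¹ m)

d = 0.0821 AU = 1.23×10¹⁰ m.
L = 4πR_⋆²σT_⋆⁴ = 4π(6.40×10⁸)² × 5.67×10⁻⁸ × (6440)⁴ = 5.02×10²⁶ W.
S = L/(4πd²) = 2.65×10⁵ W m⁻².
Energy balance: absorbed = emitted ⇒ πR²·S(1−A) = 4πR²·σT_eq⁴, so T_eq⁴ = S(1−A)/(4σ).
T_eq = [2.65×10⁵ × 0.63 / (4 × 5.67×10⁻⁸)]^(1/4) = (7.36×10¹¹)^(1/4) = 926 K.

T_eq ≈ 926 K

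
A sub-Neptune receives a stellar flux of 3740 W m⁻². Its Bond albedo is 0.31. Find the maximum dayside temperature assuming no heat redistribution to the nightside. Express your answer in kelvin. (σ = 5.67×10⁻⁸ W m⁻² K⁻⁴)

T_ss ≈ 462 K

With no redistribution each surface element balances locally: S(1−A) = σT⁴.
T = [3740 × 0.69 / 5.67×10⁻⁸]^(1/4) = (4.55×10¹⁰)^(1/4) = 462 K.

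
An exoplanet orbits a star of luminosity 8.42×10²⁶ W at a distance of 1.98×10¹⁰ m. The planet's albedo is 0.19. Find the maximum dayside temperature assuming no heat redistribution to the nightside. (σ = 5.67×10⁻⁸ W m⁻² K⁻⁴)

T_ss ≈ 1250 K

Flux: S = L/(4πd²) = 8.42×10²⁶/(4π×(1.98×10¹⁰)²) = 1.71×10⁵ W m⁻².
With no redistribution each surface element balances locally: S(1−A) = σT⁴.
T = [1.71×10⁵ × 0.81 / 5.67×10⁻⁸]^(1/4) = (2.44×10¹²)^(1/4) = 1250 K.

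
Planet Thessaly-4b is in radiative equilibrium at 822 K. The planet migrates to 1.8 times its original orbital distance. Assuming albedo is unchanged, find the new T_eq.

T_eq ∝ L^(1/4) · d^(−1/2).
T′ = 822 / 1.8^(1/2) = 613 K.

T_eq ≈ 613 K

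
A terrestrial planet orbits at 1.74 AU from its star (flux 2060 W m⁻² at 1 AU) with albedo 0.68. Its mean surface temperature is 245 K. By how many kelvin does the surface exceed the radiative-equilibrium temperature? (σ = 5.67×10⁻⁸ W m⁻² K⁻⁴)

S = 2060/1.74² = 680.4 W m⁻².
T_eq = [S(1−A)/(4σ)]^(1/4) = [680.4×0.32/(4×5.67×10⁻⁸)]^(1/4) = 176.0 K.
ΔT = T_surf − T_eq = 245 − 176.0.

ΔT ≈ 69.0 K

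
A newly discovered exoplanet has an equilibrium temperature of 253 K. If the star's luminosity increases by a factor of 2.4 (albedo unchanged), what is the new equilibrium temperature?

T_eq ≈ 315 K

T_eq ∝ L^(1/4) · d^(−1/2).
T′ = 253 × 2.4^(1/4) = 315 K.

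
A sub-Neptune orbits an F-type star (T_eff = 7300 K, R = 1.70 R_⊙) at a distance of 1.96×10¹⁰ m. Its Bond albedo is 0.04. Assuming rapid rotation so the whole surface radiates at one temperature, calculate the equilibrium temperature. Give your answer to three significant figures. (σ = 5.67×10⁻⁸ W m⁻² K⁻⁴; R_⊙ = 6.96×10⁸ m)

R_⋆ = 1.70 × 6.96×10⁸ = 1.18×10⁹ m.
L = 4πR_⋆²σT_⋆⁴ = 4π(1.18×10⁹)² × 5.67×10⁻⁸ × (7300)⁴ = 2.83×10²⁷ W.
S = L/(4πd²) = 5.87×10⁵ W m⁻².
Energy balance: absorbed = emitted ⇒ πR²·S(1−A) = 4πR²·σT_eq⁴, so T_eq⁴ = S(1−A)/(4σ).
T_eq = [5.87×10⁵ × 0.96 / (4 × 5.67×10⁻⁸)]^(1/4) = (2.48×10¹²)^(1/4) = 1260 K.

T_eq ≈ 1260 K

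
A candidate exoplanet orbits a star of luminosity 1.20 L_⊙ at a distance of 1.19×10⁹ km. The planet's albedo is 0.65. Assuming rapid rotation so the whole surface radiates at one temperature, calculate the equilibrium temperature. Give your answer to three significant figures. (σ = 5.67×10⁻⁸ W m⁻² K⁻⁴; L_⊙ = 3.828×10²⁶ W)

d = 1.19×10⁹ km = 1.19×10¹² m.
L = 1.20 × 3.828×10²⁶ = 4.59×10²⁶ W.
Flux: S = L/(4πd²) = 4.59×10²⁶/(4π×(1.19×10¹²)²) = 25.8 W m⁻².
Energy balance: absorbed = emitted ⇒ πR²·S(1−A) = 4πR²·σT_eq⁴, so T_eq⁴ = S(1−A)/(4σ).
T_eq = [25.8 × 0.35 / (4 × 5.67×10⁻⁸)]^(1/4) = (3.98×10⁷)^(1/4) = 79.4 K.

T_eq ≈ 79.4 K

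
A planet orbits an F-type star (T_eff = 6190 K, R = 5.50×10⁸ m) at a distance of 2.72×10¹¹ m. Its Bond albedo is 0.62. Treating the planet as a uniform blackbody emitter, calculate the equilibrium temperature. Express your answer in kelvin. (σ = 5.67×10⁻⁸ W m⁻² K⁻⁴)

T_eq ≈ 155 K

L = 4πR_⋆²σT_⋆⁴ = 4π(5.50×10⁸)² × 5.67×10⁻⁸ × (6190)⁴ = 3.16×10²⁶ W.
S = L/(4πd²) = 340 W m⁻².
Energy balance: absorbed = emitted ⇒ πR²·S(1−A) = 4πR²·σT_eq⁴, so T_eq⁴ = S(1−A)/(4σ).
T_eq = [340 × 0.38 / (4 × 5.67×10⁻⁸)]^(1/4) = (5.70×10⁸)^(1/4) = 155 K.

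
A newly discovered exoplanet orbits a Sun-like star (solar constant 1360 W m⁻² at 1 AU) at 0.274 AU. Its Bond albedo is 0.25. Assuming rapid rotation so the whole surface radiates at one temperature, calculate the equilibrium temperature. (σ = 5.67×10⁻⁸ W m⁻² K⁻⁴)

Flux at 0.274 AU: S = 1360/0.274² = 1.81×10⁴ W m⁻².
Energy balance: absorbed = emitted ⇒ πR²·S(1−A) = 4πR²·σT_eq⁴, so T_eq⁴ = S(1−A)/(4σ).
T_eq = [1.81×10⁴ × 0.75 / (4 × 5.67×10⁻⁸)]^(1/4) = (5.99×10¹⁰)^(1/4) = 495 K.

T_eq ≈ 495 K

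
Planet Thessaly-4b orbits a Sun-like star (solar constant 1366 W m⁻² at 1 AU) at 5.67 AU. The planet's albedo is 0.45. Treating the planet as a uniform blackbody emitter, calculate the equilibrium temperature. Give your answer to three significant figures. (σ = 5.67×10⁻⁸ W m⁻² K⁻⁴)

T_eq ≈ 101 K

Flux at 5.67 AU: S = 1366/5.67² = 42.5 W m⁻².
Energy balance: absorbed = emitted ⇒ πR²·S(1−A) = 4πR²·σT_eq⁴, so T_eq⁴ = S(1−A)/(4σ).
T_eq = [42.5 × 0.55 / (4 × 5.67×10⁻⁸)]^(1/4) = (1.03×10⁸)^(1/4) = 101 K.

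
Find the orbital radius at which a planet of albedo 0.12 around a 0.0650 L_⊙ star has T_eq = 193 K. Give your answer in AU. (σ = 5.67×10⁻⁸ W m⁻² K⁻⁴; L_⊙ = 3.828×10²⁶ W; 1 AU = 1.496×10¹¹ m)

d ≈ 0.497 AU

L = 0.0650 × 3.828×10²⁶ = 2.49×10²⁵ W.
From T_eq⁴ = L(1−A)/(16πσd²): d = √[L(1−A)/(16πσT_eq⁴)].
d = √[2.49×10²⁵ × 0.88 / (16π × 5.67×10⁻⁸ × (193)⁴)] = 7.44×10¹⁰ m = 0.497 AU.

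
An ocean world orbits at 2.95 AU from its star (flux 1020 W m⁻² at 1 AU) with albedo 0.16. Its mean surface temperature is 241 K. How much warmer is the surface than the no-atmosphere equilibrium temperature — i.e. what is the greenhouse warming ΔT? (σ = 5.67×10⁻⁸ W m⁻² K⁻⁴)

ΔT ≈ 96.7 K

S = 1020/2.95² = 117.2 W m⁻².
T_eq = [S(1−A)/(4σ)]^(1/4) = [117.2×0.84/(4×5.67×10⁻⁸)]^(1/4) = 144.3 K.
ΔT = T_surf − T_eq = 241 − 144.3.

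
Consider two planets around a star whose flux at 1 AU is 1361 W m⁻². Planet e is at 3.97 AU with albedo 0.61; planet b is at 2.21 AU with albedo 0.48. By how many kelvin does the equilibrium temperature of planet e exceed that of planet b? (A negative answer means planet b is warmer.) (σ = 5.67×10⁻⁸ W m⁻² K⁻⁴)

ΔT ≈ -48.6 K

T_eq = [S₀(1−A)/(4σd²)]^(1/4), so T ∝ (1−A)^(1/4) / √d.
T₁ = [1361×0.39/(4×5.67×10⁻⁸×3.97²)]^(1/4) = 110.39 K.
T₂ = [1361×0.52/(4×5.67×10⁻⁸×2.21²)]^(1/4) = 158.99 K.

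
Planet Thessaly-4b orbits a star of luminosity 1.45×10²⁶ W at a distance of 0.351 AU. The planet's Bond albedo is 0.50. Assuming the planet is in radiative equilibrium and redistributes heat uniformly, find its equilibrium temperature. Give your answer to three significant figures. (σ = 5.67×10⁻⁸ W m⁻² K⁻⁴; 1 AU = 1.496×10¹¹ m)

T_eq ≈ 310 K

d = 0.351 AU = 5.25×10¹⁰ m.
Flux: S = L/(4πd²) = 1.45×10²⁶/(4π×(5.25×10¹⁰)²) = 4180 W m⁻².
Energy balance: absorbed = emitted ⇒ πR²·S(1−A) = 4πR²·σT_eq⁴, so T_eq⁴ = S(1−A)/(4σ).
T_eq = [4180 × 0.50 / (4 × 5.67×10⁻⁸)]^(1/4) = (9.23×10⁹)^(1/4) = 310 K.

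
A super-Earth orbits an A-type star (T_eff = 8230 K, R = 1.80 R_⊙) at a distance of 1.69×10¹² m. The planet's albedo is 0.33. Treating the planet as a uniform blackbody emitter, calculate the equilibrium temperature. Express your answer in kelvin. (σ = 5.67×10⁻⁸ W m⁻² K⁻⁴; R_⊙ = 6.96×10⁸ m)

R_⋆ = 1.80 × 6.96×10⁸ = 1.25×10⁹ m.
L = 4πR_⋆²σT_⋆⁴ = 4π(1.25×10⁹)² × 5.67×10⁻⁸ × (8230)⁴ = 5.13×10²⁷ W.
S = L/(4πd²) = 143 W m⁻².
Energy balance: absorbed = emitted ⇒ πR²·S(1−A) = 4πR²·σT_eq⁴, so T_eq⁴ = S(1−A)/(4σ).
T_eq = [143 × 0.67 / (4 × 5.67×10⁻⁸)]^(1/4) = (4.22×10⁸)^(1/4) = 143 K.

T_eq ≈ 143 K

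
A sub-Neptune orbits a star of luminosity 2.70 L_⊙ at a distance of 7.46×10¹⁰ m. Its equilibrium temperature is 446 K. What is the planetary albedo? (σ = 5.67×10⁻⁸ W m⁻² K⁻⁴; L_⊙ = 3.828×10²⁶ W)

L = 2.70 × 3.828×10²⁶ = 1.03×10²⁷ W.
Flux: S = L/(4πd²) = 1.03×10²⁷/(4π×(7.46×10¹⁰)²) = 1.48×10⁴ W m⁻².
From T_eq⁴ = S(1−A)/(4σ): 1−A = 4σT_eq⁴/S.
1−A = 4 × 5.67×10⁻⁸ × (446)⁴ / 1.48×10⁴ = 0.607.

A ≈ 0.39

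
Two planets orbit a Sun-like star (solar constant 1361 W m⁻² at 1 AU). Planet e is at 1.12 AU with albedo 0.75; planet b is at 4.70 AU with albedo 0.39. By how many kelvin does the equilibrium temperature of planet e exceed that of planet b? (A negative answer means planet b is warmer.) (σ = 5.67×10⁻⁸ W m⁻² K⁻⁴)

ΔT ≈ 72.5 K

T_eq = [S₀(1−A)/(4σd²)]^(1/4), so T ∝ (1−A)^(1/4) / √d.
T₁ = [1361×0.25/(4×5.67×10⁻⁸×1.12²)]^(1/4) = 185.96 K.
T₂ = [1361×0.61/(4×5.67×10⁻⁸×4.70²)]^(1/4) = 113.46 K.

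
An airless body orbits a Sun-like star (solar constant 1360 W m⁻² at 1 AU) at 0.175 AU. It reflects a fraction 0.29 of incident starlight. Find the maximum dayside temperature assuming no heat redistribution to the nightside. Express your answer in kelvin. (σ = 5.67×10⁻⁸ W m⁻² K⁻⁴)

T_ss ≈ 864 K

Flux at 0.175 AU: S = 1360/0.175² = 4.44×10⁴ W m⁻².
With no redistribution each surface element balances locally: S(1−A) = σT⁴.
T = [4.44×10⁴ × 0.71 / 5.67×10⁻⁸]^(1/4) = (5.56×10¹¹)^(1/4) = 864 K.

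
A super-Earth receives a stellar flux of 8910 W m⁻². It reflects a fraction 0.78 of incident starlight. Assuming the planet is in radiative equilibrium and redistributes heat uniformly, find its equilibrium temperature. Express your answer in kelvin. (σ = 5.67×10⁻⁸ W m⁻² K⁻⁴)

Energy balance: absorbed = emitted ⇒ πR²·S(1−A) = 4πR²·σT_eq⁴, so T_eq⁴ = S(1−A)/(4σ).
T_eq = [8910 × 0.22 / (4 × 5.67×10⁻⁸)]^(1/4) = (8.64×10⁹)^(1/4) = 305 K.

T_eq ≈ 305 K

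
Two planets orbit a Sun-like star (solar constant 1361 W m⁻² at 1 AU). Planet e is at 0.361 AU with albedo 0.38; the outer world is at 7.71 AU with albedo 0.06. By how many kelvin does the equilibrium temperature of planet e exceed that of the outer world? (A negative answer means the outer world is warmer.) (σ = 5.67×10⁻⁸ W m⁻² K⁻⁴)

T_eq = [S₀(1−A)/(4σd²)]^(1/4), so T ∝ (1−A)^(1/4) / √d.
T₁ = [1361×0.62/(4×5.67×10⁻⁸×0.361²)]^(1/4) = 411.05 K.
T₂ = [1361×0.94/(4×5.67×10⁻⁸×7.71²)]^(1/4) = 98.70 K.

ΔT ≈ 312.4 K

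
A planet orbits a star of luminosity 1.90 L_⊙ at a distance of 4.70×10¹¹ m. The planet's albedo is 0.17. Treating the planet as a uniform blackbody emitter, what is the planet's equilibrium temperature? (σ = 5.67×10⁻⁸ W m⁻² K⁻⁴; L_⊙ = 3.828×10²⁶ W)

T_eq ≈ 176 K

L = 1.90 × 3.828×10²⁶ = 7.27×10²⁶ W.
Flux: S = L/(4πd²) = 7.27×10²⁶/(4π×(4.70×10¹¹)²) = 262 W m⁻².
Energy balance: absorbed = emitted ⇒ πR²·S(1−A) = 4πR²·σT_eq⁴, so T_eq⁴ = S(1−A)/(4σ).
T_eq = [262 × 0.83 / (4 × 5.67×10⁻⁸)]^(1/4) = (9.59×10⁸)^(1/4) = 176 K.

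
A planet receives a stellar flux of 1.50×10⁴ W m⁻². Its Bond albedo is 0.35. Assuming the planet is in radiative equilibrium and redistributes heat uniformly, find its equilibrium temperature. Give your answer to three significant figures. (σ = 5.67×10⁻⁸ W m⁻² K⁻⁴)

Energy balance: absorbed = emitted ⇒ πR²·S(1−A) = 4πR²·σT_eq⁴, so T_eq⁴ = S(1−A)/(4σ).
T_eq = [1.50×10⁴ × 0.65 / (4 × 5.67×10⁻⁸)]^(1/4) = (4.30×10¹⁰)^(1/4) = 455 K.

T_eq ≈ 455 K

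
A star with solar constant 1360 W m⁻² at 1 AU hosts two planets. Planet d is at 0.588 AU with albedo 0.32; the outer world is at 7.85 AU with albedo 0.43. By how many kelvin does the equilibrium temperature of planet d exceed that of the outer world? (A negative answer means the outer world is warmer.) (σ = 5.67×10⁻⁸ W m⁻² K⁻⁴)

T_eq = [S₀(1−A)/(4σd²)]^(1/4), so T ∝ (1−A)^(1/4) / √d.
T₁ = [1360×0.68/(4×5.67×10⁻⁸×0.588²)]^(1/4) = 329.54 K.
T₂ = [1360×0.57/(4×5.67×10⁻⁸×7.85²)]^(1/4) = 86.30 K.

ΔT ≈ 243.2 K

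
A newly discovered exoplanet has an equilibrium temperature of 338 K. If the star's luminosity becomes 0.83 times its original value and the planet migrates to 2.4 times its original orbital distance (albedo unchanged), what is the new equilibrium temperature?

T_eq ≈ 208 K

T_eq ∝ L^(1/4) · d^(−1/2).
T′ = 338 × 0.83^(1/4) / 2.4^(1/2) = 208 K.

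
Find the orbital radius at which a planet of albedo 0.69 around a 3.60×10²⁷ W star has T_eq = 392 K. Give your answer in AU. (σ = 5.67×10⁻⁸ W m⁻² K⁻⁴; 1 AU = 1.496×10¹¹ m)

From T_eq⁴ = L(1−A)/(16πσd²): d = √[L(1−A)/(16πσT_eq⁴)].
d = √[3.60×10²⁷ × 0.31 / (16π × 5.67×10⁻⁸ × (392)⁴)] = 1.29×10¹¹ m = 0.861 AU.

d ≈ 0.861 AU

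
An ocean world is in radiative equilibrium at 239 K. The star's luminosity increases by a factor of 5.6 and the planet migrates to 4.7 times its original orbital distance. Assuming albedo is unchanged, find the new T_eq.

T_eq ∝ L^(1/4) · d^(−1/2).
T′ = 239 × 5.6^(1/4) / 4.7^(1/2) = 170 K.

T_eq ≈ 170 K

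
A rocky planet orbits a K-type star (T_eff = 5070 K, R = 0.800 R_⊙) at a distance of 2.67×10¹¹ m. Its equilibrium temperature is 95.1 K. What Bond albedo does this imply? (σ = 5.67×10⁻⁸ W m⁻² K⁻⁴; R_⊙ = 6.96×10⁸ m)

R_⋆ = 0.800 × 6.96×10⁸ = 5.57×10⁸ m.
L = 4πR_⋆²σT_⋆⁴ = 4π(5.57×10⁸)² × 5.67×10⁻⁸ × (5070)⁴ = 1.46×10²⁶ W.
S = L/(4πd²) = 163 W m⁻².
From T_eq⁴ = S(1−A)/(4σ): 1−A = 4σT_eq⁴/S.
1−A = 4 × 5.67×10⁻⁸ × (95.1)⁴ / 163 = 0.114.

A ≈ 0.89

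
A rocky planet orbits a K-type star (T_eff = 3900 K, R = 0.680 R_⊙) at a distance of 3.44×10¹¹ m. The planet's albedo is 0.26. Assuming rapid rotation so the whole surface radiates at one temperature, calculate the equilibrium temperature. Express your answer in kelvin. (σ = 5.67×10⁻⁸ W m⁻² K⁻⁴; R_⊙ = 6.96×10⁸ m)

T_eq ≈ 94.9 K

R_⋆ = 0.680 × 6.96×10⁸ = 4.73×10⁸ m.
L = 4πR_⋆²σT_⋆⁴ = 4π(4.73×10⁸)² × 5.67×10⁻⁸ × (3900)⁴ = 3.69×10²⁵ W.
S = L/(4πd²) = 24.8 W m⁻².
Energy balance: absorbed = emitted ⇒ πR²·S(1−A) = 4πR²·σT_eq⁴, so T_eq⁴ = S(1−A)/(4σ).
T_eq = [24.8 × 0.74 / (4 × 5.67×10⁻⁸)]^(1/4) = (8.10×10⁷)^(1/4) = 94.9 K.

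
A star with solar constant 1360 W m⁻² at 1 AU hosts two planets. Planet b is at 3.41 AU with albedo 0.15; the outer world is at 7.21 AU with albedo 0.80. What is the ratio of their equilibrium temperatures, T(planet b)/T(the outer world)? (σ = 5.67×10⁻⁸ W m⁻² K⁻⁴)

T₁/T₂ ≈ 2.088

T_eq = [S₀(1−A)/(4σd²)]^(1/4), so T ∝ (1−A)^(1/4) / √d.
T₁ = [1360×0.85/(4×5.67×10⁻⁸×3.41²)]^(1/4) = 144.69 K.
T₂ = [1360×0.20/(4×5.67×10⁻⁸×7.21²)]^(1/4) = 69.30 K.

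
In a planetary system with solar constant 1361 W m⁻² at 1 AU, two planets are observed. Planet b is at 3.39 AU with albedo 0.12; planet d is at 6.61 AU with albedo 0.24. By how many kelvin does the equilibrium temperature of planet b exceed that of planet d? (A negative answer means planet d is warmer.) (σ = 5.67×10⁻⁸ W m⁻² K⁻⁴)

T_eq = [S₀(1−A)/(4σd²)]^(1/4), so T ∝ (1−A)^(1/4) / √d.
T₁ = [1361×0.88/(4×5.67×10⁻⁸×3.39²)]^(1/4) = 146.41 K.
T₂ = [1361×0.76/(4×5.67×10⁻⁸×6.61²)]^(1/4) = 101.08 K.

ΔT ≈ 45.3 K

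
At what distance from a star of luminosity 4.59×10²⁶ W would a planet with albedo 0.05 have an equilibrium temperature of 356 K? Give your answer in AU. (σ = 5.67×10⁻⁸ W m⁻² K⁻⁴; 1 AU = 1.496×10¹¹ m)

From T_eq⁴ = L(1−A)/(16πσd²): d = √[L(1−A)/(16πσT_eq⁴)].
d = √[4.59×10²⁶ × 0.95 / (16π × 5.67×10⁻⁸ × (356)⁴)] = 9.76×10¹⁰ m = 0.652 AU.

d ≈ 0.652 AU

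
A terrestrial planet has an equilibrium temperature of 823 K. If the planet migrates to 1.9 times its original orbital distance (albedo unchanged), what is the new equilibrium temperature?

T_eq ∝ L^(1/4) · d^(−1/2).
T′ = 823 / 1.9^(1/2) = 597 K.

T_eq ≈ 597 K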